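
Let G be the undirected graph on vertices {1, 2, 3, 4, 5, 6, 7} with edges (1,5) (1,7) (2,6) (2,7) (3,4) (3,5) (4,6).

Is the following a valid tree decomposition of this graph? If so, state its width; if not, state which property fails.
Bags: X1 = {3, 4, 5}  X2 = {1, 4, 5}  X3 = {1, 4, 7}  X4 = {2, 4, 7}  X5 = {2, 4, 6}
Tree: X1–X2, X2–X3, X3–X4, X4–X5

Yes; width 2.

Checking the three conditions: (i) the bags cover all of {1, 2, 3, 4, 5, 6, 7}; (ii) for each edge, some bag contains both endpoints; (iii) the bags containing any fixed vertex form a subtree. All hold, so the decomposition is valid with width 3 − 1 = 2.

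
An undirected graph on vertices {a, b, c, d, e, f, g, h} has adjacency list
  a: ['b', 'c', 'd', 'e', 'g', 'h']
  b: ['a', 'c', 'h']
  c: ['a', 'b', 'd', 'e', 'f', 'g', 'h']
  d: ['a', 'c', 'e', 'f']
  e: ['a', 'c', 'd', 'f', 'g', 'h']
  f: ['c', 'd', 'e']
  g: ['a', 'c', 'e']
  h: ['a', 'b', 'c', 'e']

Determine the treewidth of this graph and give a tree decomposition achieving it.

Treewidth 3.
Bags: B1 = {a, c, e, h}  B2 = {a, b, c, h}  B3 = {a, c, e, g}  B4 = {a, c, d, e}  B5 = {c, d, e, f}
Tree: B1–B2, B1–B3, B3–B4, B4–B5

Every bag has size at most 4, so the width is 4 − 1 = 3 and tw(G) ≤ 3. Conversely, {a, c, d, e} is a clique of size 4, and the vertices of any clique must share a bag in every tree decomposition; so some bag has ≥ 4 vertices and tw(G) ≥ 3. Therefore the treewidth is 3.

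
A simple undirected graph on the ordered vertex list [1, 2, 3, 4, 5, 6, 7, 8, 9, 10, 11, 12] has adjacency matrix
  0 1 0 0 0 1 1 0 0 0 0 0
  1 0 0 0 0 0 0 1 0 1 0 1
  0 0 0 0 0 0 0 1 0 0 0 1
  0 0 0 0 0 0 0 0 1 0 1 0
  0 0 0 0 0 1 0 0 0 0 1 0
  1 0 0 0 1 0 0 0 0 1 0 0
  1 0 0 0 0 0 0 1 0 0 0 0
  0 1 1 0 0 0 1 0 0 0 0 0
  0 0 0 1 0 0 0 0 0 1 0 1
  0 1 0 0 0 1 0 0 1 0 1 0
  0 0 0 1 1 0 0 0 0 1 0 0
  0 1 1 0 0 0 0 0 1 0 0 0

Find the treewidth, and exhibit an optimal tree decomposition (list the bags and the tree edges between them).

Every bag has size at most 4, so the width is 4 − 1 = 3 and tw(G) ≤ 3. For the lower bound: the 4 vertex sets {3,7,8}, {1}, {2}, {6,9,10,12} are disjoint, each induces a connected subgraph, and every pair is joined by at least one edge of G. Contracting each set to a single vertex therefore yields K_{4} as a minor, and since treewidth is minor-monotone, tw(G) ≥ tw(K_{4}) = 3. Therefore the treewidth is 3.

Treewidth 3.
One optimal decomposition is:
Bags: B1 = {1, 3, 7, 8}  B2 = {1, 2, 3, 8}  B3 = {1, 2, 3, 12}  B4 = {1, 2, 6, 12}  B5 = {2, 6, 10, 12}  B6 = {6, 9, 10, 12}  B7 = {5, 6, 9, 10}  B8 = {5, 9, 10, 11}  B9 = {4, 5, 9, 11}
Tree: B1–B2, B2–B3, B3–B4, B4–B5, B5–B6, B6–B7, B7–B8, B8–B9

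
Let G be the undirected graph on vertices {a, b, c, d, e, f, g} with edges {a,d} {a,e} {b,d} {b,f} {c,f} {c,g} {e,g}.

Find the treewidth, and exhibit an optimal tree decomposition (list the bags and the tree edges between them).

Treewidth 2.
One optimal decomposition is:
Bags: B1 = {c, e, g}  B2 = {c, e, f}  B3 = {b, e, f}  B4 = {b, d, e}  B5 = {a, d, e}
Tree: B1–B2, B2–B3, B3–B4, B4–B5

Every bag has size at most 3, so the width is 3 − 1 = 2 and tw(G) ≤ 2. For the lower bound, G contains the cycle e–g–c–f–b–d–a–e, so G is not a forest; only forests have treewidth ≤ 1, hence tw(G) ≥ 2. The upper and lower bounds meet at 2, so that is the treewidth.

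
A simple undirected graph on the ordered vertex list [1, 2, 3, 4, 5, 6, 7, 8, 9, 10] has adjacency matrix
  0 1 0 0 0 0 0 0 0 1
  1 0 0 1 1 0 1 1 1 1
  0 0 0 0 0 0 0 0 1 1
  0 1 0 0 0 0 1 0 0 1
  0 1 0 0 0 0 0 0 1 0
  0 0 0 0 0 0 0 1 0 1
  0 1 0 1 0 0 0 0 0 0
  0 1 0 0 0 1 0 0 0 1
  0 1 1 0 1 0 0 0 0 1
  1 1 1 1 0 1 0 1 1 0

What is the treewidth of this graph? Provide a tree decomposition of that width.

Treewidth 2.
One such decomposition:
Bags: B1 = {2, 5, 9}  B2 = {2, 9, 10}  B3 = {3, 9, 10}  B4 = {2, 8, 10}  B5 = {2, 4, 10}  B6 = {2, 4, 7}  B7 = {6, 8, 10}  B8 = {1, 2, 10}
Tree: B1–B2, B2–B3, B2–B4, B2–B5, B5–B6, B4–B7, B4–B8

The largest bag has 3 vertices, giving width 2; this decomposition certifies tw(G) ≤ 2. For the lower bound, the 3 vertices {2, 8, 10} are pairwise adjacent, and any tree decomposition puts a clique entirely inside one bag — forcing width ≥ 2. Hence tw(G) = 2 exactly.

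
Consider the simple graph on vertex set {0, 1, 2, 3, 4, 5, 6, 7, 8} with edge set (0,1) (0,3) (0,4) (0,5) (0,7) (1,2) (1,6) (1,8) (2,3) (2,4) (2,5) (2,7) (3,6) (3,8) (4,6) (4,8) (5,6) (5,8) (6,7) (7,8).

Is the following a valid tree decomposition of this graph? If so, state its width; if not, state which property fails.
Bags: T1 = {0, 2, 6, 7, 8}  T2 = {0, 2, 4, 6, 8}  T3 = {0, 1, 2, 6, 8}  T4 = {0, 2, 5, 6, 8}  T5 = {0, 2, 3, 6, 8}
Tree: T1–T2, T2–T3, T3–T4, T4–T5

Every vertex of G appears in some bag (union = {0, 1, 2, 3, 4, 5, 6, 7, 8}); every edge is covered by a bag; and for each vertex v the set of bags containing v is connected in the bag tree. The decomposition is therefore valid. The largest bag has 5 vertices, so the width is 4.

Yes; width 4.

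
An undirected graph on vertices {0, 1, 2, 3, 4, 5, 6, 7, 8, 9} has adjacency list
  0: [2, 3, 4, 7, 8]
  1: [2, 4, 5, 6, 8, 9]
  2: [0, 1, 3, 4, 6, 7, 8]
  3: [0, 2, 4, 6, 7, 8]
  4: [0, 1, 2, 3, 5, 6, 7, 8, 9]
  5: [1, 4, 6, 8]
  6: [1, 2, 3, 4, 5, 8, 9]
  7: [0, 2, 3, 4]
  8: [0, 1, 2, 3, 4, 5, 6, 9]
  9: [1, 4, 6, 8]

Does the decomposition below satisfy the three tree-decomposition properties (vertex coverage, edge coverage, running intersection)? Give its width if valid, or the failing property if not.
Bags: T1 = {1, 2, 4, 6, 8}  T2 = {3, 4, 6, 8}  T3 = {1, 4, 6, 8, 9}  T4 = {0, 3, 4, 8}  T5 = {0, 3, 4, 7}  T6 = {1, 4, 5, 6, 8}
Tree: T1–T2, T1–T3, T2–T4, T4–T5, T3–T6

No — edge (2,3) lies in no bag.

A tree decomposition must satisfy three properties: every vertex lies in some bag; for every edge, both endpoints lie together in some bag; and for every vertex, the bags containing it form a connected subtree. Here edge (2,3) lies in no bag, so the decomposition is invalid.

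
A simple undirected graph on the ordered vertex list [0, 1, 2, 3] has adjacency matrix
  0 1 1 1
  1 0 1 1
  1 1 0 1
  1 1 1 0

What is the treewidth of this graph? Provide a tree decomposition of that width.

A single bag containing all 4 vertices is trivially a valid decomposition of width 3. For the lower bound, the 4 vertices {0, 1, 2, 3} are pairwise adjacent, and any tree decomposition puts a clique entirely inside one bag — forcing width ≥ 3. The upper and lower bounds meet at 3, so that is the treewidth.

Treewidth 3.
Bags: B1 = {0, 1, 2, 3}
Tree: (single bag)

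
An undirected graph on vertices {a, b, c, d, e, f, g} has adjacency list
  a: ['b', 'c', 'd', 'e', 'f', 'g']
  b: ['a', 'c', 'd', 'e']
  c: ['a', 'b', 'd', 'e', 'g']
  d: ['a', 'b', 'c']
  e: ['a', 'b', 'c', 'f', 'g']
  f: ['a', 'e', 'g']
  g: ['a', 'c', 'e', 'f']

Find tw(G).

A width-3 tree decomposition is:
Bags: B1 = {a, b, c, e}  B2 = {a, b, c, d}  B3 = {a, c, e, g}  B4 = {a, e, f, g}
Tree: B1–B2, B1–B3, B3–B4
Every bag has size at most 4, so the width is 4 − 1 = 3 and tw(G) ≤ 3. Conversely, {a, b, c, d} is a clique of size 4, and the vertices of any clique must share a bag in every tree decomposition; so some bag has ≥ 4 vertices and tw(G) ≥ 3. Combining the bounds, tw(G) = 3.

3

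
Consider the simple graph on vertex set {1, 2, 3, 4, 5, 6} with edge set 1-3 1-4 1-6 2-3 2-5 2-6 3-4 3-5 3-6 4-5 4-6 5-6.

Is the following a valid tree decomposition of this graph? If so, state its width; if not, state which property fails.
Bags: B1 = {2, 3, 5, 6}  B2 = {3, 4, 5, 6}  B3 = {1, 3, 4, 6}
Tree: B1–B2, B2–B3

Yes; width 3.

Vertex coverage: the bags together contain {1, 2, 3, 4, 5, 6}, the full vertex set. Edge coverage: each edge of G has both endpoints in at least one bag. Running intersection: for every vertex, the bags containing it form a connected subtree. All three properties hold, so this is a valid tree decomposition of width max|bag| − 1 = 3, and hence tw(G) ≤ 3.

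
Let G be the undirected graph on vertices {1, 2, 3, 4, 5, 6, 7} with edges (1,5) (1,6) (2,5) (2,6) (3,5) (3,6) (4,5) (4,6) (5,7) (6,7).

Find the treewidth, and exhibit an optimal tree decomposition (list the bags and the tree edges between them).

Each bag holds 3 vertices, so the decomposition has width 2, which upper-bounds the treewidth. Since 6–7–5–2–6 is a cycle in G, G is not acyclic. Forests are exactly the graphs of treewidth ≤ 1, so tw(G) ≥ 2. Therefore the treewidth is 2.

Treewidth 2.
Bags: B1 = {5, 6, 7}  B2 = {2, 5, 6}  B3 = {1, 5, 6}  B4 = {3, 5, 6}  B5 = {4, 5, 6}
Tree: B1–B2, B2–B3, B3–B4, B4–B5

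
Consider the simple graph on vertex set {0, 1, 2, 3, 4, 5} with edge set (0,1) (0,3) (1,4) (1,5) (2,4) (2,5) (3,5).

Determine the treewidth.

2

A width-2 tree decomposition is:
Bags: B1 = {0, 3, 5}  B2 = {0, 1, 5}  B3 = {1, 2, 5}  B4 = {1, 2, 4}
Tree: B1–B2, B2–B3, B3–B4
Each bag holds 3 vertices, so the decomposition has width 2, which upper-bounds the treewidth. Since 3–0–1–5–3 is a cycle in G, G is not acyclic. Forests are exactly the graphs of treewidth ≤ 1, so tw(G) ≥ 2. Therefore the treewidth is 2.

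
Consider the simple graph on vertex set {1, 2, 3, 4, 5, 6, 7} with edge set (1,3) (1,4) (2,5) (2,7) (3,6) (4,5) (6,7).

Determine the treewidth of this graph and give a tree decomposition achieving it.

Treewidth 2.
One optimal decomposition is:
Bags: B1 = {2, 5, 7}  B2 = {4, 5, 7}  B3 = {1, 4, 7}  B4 = {1, 3, 7}  B5 = {3, 6, 7}
Tree: B1–B2, B2–B3, B3–B4, B4–B5

The largest bag has 3 vertices, giving width 2; this decomposition certifies tw(G) ≤ 2. Since 7–2–5–4–1–3–6–7 is a cycle in G, G is not acyclic. Forests are exactly the graphs of treewidth ≤ 1, so tw(G) ≥ 2. Hence tw(G) = 2 exactly.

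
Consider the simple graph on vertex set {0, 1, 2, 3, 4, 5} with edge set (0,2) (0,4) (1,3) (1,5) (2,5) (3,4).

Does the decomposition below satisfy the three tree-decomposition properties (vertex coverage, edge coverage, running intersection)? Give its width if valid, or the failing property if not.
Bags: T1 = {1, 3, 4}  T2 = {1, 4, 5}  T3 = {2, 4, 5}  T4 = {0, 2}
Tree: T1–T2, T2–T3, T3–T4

A tree decomposition must satisfy three properties: every vertex lies in some bag; for every edge, both endpoints lie together in some bag; and for every vertex, the bags containing it form a connected subtree. Here edge (4,0) lies in no bag, so the decomposition is invalid.

No — edge (4,0) lies in no bag.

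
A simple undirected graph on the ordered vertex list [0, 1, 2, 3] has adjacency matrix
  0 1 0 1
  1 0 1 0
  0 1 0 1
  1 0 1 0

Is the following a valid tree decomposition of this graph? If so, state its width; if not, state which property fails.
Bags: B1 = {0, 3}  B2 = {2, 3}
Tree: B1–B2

No — vertex 1 appears in no bag.

A tree decomposition must satisfy three properties: every vertex lies in some bag; for every edge, both endpoints lie together in some bag; and for every vertex, the bags containing it form a connected subtree. Here vertex 1 appears in no bag, so the decomposition is invalid.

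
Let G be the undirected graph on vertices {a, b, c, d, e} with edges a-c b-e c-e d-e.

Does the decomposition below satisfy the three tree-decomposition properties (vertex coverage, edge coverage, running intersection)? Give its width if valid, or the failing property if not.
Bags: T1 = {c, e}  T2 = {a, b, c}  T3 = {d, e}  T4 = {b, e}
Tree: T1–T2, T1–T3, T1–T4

No — bags containing vertex b are not connected in the tree.

A tree decomposition must satisfy three properties: every vertex lies in some bag; for every edge, both endpoints lie together in some bag; and for every vertex, the bags containing it form a connected subtree. Here bags containing vertex b are not connected in the tree, so the decomposition is invalid.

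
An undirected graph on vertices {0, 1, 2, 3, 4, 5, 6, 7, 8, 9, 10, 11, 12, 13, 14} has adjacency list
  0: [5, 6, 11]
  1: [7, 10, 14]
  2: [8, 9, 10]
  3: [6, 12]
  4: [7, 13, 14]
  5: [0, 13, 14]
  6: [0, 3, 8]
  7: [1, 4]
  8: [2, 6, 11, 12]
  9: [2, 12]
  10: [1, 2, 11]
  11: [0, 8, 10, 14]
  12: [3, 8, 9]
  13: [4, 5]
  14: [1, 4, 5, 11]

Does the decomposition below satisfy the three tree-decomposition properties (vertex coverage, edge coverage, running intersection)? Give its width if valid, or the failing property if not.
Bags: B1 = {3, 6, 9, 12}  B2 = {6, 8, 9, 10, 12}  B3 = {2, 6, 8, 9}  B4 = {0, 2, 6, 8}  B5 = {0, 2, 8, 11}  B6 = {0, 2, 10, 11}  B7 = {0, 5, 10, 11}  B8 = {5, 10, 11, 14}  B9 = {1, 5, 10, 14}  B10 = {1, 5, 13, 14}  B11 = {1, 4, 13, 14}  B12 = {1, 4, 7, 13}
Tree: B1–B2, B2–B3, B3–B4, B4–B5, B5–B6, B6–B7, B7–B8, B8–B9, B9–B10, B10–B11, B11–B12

A tree decomposition must satisfy three properties: every vertex lies in some bag; for every edge, both endpoints lie together in some bag; and for every vertex, the bags containing it form a connected subtree. Here bags containing vertex 10 are not connected in the tree, so the decomposition is invalid.

No — bags containing vertex 10 are not connected in the tree.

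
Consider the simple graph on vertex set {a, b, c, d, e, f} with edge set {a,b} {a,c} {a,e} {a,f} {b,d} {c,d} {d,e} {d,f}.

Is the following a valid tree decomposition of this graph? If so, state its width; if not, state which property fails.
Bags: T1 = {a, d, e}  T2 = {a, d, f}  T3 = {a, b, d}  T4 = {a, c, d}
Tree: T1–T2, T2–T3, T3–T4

Vertex coverage: the bags together contain {a, b, c, d, e, f}, the full vertex set. Edge coverage: each edge of G has both endpoints in at least one bag. Running intersection: for every vertex, the bags containing it form a connected subtree. All three properties hold, so this is a valid tree decomposition of width max|bag| − 1 = 2, and hence tw(G) ≤ 2.

Yes; width 2.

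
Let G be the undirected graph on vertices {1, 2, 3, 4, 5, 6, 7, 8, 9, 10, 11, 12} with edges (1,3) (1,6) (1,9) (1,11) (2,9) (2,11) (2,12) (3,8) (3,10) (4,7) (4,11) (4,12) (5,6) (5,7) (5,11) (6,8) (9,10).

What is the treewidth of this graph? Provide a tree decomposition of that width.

Treewidth 3.
One optimal decomposition is:
Bags: B1 = {4, 5, 7, 12}  B2 = {4, 5, 11, 12}  B3 = {2, 5, 11, 12}  B4 = {2, 5, 6, 11}  B5 = {1, 2, 6, 11}  B6 = {1, 2, 6, 9}  B7 = {1, 6, 8, 9}  B8 = {1, 3, 8, 9}  B9 = {3, 8, 9, 10}
Tree: B1–B2, B2–B3, B3–B4, B4–B5, B5–B6, B6–B7, B7–B8, B8–B9

The largest bag has 4 vertices, giving width 3; this decomposition certifies tw(G) ≤ 3. For the lower bound: the 4 vertex sets {4,7,12}, {5}, {11}, {1,2,6,9} are disjoint, each induces a connected subgraph, and every pair is joined by at least one edge of G. Contracting each set to a single vertex therefore yields K_{4} as a minor, and since treewidth is minor-monotone, tw(G) ≥ tw(K_{4}) = 3. Combining the bounds, tw(G) = 3.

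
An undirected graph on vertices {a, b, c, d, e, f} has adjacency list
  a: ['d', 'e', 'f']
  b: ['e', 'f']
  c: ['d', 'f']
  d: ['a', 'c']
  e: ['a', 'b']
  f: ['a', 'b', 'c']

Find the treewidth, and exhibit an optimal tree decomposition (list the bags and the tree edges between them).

Treewidth 2.
Bags: B1 = {a, b, e}  B2 = {a, b, f}  B3 = {a, d, f}  B4 = {c, d, f}
Tree: B1–B2, B2–B3, B3–B4

Each bag holds 3 vertices, so the decomposition has width 2, which upper-bounds the treewidth. For the lower bound, G contains the cycle e–b–f–a–e, so G is not a forest; only forests have treewidth ≤ 1, hence tw(G) ≥ 2. Therefore the treewidth is 2.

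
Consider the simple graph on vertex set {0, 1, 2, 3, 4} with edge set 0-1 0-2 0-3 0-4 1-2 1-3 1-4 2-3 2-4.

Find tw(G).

3

A width-3 tree decomposition is:
Bags: B1 = {0, 1, 2, 4}  B2 = {0, 1, 2, 3}
Tree: B1–B2
Each bag holds 4 vertices, so the decomposition has width 3, which upper-bounds the treewidth. For the lower bound, the 4 vertices {0, 1, 2, 3} are pairwise adjacent, and any tree decomposition puts a clique entirely inside one bag — forcing width ≥ 3. The upper and lower bounds meet at 3, so that is the treewidth.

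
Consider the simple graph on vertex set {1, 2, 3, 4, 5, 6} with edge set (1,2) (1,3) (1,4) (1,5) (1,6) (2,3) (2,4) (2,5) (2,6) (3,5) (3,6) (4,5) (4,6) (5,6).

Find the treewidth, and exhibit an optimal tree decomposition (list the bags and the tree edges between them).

Each bag holds 5 vertices, so the decomposition has width 4, which upper-bounds the treewidth. For the lower bound, the 5 vertices {1, 2, 3, 5, 6} are pairwise adjacent, and any tree decomposition puts a clique entirely inside one bag — forcing width ≥ 4. The upper and lower bounds meet at 4, so that is the treewidth.

Treewidth 4.
One optimal decomposition is:
Bags: B1 = {1, 2, 3, 5, 6}  B2 = {1, 2, 4, 5, 6}
Tree: B1–B2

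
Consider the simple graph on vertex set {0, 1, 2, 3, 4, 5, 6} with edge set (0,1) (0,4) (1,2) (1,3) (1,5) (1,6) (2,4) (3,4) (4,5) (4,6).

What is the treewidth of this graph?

A width-2 tree decomposition is:
Bags: B1 = {1, 3, 4}  B2 = {1, 4, 6}  B3 = {1, 4, 5}  B4 = {1, 2, 4}  B5 = {0, 1, 4}
Tree: B1–B2, B2–B3, B3–B4, B4–B5
Each bag holds 3 vertices, so the decomposition has width 2, which upper-bounds the treewidth. The edges 1–3–4–6–1 form a cycle, so G is not a tree and its treewidth is at least 2. Hence tw(G) = 2 exactly.

2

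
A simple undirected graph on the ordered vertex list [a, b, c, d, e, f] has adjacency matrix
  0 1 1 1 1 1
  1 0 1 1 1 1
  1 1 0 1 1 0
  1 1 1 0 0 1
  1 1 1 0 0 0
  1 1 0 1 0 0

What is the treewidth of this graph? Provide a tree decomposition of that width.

The largest bag has 4 vertices, giving width 3; this decomposition certifies tw(G) ≤ 3. On the other hand G contains the 4-clique {a, b, c, d}. A clique must lie in a single bag of any decomposition, so no decomposition can have width below 3. Therefore the treewidth is 3.

Treewidth 3.
One such decomposition:
Bags: B1 = {a, b, c, e}  B2 = {a, b, c, d}  B3 = {a, b, d, f}
Tree: B1–B2, B2–B3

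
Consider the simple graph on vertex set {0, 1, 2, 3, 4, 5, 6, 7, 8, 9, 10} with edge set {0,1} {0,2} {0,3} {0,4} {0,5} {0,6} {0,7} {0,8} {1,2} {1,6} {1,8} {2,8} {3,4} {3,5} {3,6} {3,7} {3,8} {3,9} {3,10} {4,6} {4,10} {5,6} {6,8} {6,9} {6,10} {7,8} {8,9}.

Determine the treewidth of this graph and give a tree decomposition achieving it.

Treewidth 3.
One such decomposition:
Bags: B1 = {0, 3, 6, 8}  B2 = {0, 3, 7, 8}  B3 = {0, 1, 6, 8}  B4 = {0, 3, 4, 6}  B5 = {0, 3, 5, 6}  B6 = {3, 6, 8, 9}  B7 = {0, 1, 2, 8}  B8 = {3, 4, 6, 10}
Tree: B1–B2, B1–B3, B1–B4, B4–B5, B1–B6, B3–B7, B4–B8

The largest bag has 4 vertices, giving width 3; this decomposition certifies tw(G) ≤ 3. For the lower bound, the 4 vertices {0, 1, 2, 8} are pairwise adjacent, and any tree decomposition puts a clique entirely inside one bag — forcing width ≥ 3. The upper and lower bounds meet at 3, so that is the treewidth.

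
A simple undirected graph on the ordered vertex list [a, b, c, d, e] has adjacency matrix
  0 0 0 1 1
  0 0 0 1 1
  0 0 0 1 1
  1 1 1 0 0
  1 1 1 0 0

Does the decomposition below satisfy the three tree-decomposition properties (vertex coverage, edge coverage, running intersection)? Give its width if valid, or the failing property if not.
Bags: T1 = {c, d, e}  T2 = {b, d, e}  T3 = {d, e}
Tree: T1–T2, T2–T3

A tree decomposition must satisfy three properties: every vertex lies in some bag; for every edge, both endpoints lie together in some bag; and for every vertex, the bags containing it form a connected subtree. Here vertex a appears in no bag, so the decomposition is invalid.

No — vertex a appears in no bag.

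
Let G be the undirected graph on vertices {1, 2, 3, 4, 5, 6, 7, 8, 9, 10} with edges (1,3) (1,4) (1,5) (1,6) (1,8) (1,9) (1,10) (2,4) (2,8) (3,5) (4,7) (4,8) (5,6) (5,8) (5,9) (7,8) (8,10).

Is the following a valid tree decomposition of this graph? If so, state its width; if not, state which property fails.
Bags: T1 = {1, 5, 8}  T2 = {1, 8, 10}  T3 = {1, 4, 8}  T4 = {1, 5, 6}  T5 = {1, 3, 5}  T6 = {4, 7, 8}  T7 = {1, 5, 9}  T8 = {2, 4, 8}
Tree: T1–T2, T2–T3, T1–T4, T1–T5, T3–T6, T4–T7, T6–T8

Every vertex of G appears in some bag (union = {1, 2, 3, 4, 5, 6, 7, 8, 9, 10}); every edge is covered by a bag; and for each vertex v the set of bags containing v is connected in the bag tree. The decomposition is therefore valid. The largest bag has 3 vertices, so the width is 2.

Yes; width 2.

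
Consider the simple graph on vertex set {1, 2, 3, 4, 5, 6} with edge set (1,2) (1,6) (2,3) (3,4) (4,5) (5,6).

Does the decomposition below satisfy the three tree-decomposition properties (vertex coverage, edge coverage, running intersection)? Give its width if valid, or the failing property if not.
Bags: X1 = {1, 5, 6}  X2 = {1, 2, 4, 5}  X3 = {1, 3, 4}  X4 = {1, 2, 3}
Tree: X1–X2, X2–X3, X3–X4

A tree decomposition must satisfy three properties: every vertex lies in some bag; for every edge, both endpoints lie together in some bag; and for every vertex, the bags containing it form a connected subtree. Here bags containing vertex 2 are not connected in the tree, so the decomposition is invalid.

No — bags containing vertex 2 are not connected in the tree.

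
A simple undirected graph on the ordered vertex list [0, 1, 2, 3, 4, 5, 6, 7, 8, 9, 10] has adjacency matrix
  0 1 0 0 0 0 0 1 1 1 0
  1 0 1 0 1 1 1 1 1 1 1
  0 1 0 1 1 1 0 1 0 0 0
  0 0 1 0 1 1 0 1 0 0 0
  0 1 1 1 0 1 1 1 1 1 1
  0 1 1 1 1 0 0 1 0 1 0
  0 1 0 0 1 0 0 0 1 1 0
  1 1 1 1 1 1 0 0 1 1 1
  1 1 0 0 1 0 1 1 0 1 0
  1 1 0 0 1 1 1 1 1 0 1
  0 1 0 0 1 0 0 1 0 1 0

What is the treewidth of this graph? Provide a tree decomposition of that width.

Treewidth 4.
One optimal decomposition is:
Bags: B1 = {1, 4, 5, 7, 9}  B2 = {1, 4, 7, 8, 9}  B3 = {1, 4, 6, 8, 9}  B4 = {1, 2, 4, 5, 7}  B5 = {1, 4, 7, 9, 10}  B6 = {0, 1, 7, 8, 9}  B7 = {2, 3, 4, 5, 7}
Tree: B1–B2, B2–B3, B1–B4, B1–B5, B2–B6, B4–B7

The largest bag has 5 vertices, giving width 4; this decomposition certifies tw(G) ≤ 4. For the lower bound, the 5 vertices {0, 1, 7, 8, 9} are pairwise adjacent, and any tree decomposition puts a clique entirely inside one bag — forcing width ≥ 4. Hence tw(G) = 4 exactly.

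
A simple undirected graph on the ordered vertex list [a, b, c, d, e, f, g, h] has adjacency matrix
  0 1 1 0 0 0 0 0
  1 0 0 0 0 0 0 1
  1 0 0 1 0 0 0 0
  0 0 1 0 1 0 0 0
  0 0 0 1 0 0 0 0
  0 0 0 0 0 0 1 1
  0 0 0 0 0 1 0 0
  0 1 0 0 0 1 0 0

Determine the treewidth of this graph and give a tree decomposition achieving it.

Every bag has size at most 2, so the width is 2 − 1 = 1 and tw(G) ≤ 1. Any graph with an edge has treewidth ≥ 1, and G has the edge g–f. Therefore the treewidth is 1.

Treewidth 1.
One optimal decomposition is:
Bags: B1 = {f, g}  B2 = {f, h}  B3 = {b, h}  B4 = {a, b}  B5 = {a, c}  B6 = {c, d}  B7 = {d, e}
Tree: B1–B2, B2–B3, B3–B4, B4–B5, B5–B6, B6–B7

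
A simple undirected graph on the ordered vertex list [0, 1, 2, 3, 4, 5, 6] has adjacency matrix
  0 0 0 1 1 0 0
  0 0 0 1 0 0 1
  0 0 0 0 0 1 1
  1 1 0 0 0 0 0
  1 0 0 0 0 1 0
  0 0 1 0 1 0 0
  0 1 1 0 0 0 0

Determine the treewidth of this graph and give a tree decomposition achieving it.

The largest bag has 3 vertices, giving width 2; this decomposition certifies tw(G) ≤ 2. Since 2–5–4–0–3–1–6–2 is a cycle in G, G is not acyclic. Forests are exactly the graphs of treewidth ≤ 1, so tw(G) ≥ 2. Hence tw(G) = 2 exactly.

Treewidth 2.
One optimal decomposition is:
Bags: B1 = {2, 4, 5}  B2 = {0, 2, 4}  B3 = {0, 2, 3}  B4 = {1, 2, 3}  B5 = {1, 2, 6}
Tree: B1–B2, B2–B3, B3–B4, B4–B5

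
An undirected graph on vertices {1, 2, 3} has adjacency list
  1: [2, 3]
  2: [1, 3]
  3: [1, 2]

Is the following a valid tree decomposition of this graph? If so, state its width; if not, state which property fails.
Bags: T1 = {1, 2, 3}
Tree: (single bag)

Every vertex of G appears in some bag (union = {1, 2, 3}); every edge is covered by a bag; and for each vertex v the set of bags containing v is connected in the bag tree. The decomposition is therefore valid. The largest bag has 3 vertices, so the width is 2.

Yes; width 2.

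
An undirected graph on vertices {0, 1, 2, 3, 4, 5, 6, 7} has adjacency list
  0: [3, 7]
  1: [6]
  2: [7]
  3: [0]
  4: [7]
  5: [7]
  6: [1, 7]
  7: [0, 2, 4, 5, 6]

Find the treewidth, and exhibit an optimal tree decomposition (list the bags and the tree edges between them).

Each bag holds 2 vertices, so the decomposition has width 1, which upper-bounds the treewidth. Since G has at least one edge (e.g. 7–2), it is not an edgeless graph, so tw(G) ≥ 1. Therefore the treewidth is 1.

Treewidth 1.
One optimal decomposition is:
Bags: B1 = {2, 7}  B2 = {6, 7}  B3 = {0, 7}  B4 = {5, 7}  B5 = {4, 7}  B6 = {0, 3}  B7 = {1, 6}
Tree: B1–B2, B1–B3, B3–B4, B2–B5, B3–B6, B2–B7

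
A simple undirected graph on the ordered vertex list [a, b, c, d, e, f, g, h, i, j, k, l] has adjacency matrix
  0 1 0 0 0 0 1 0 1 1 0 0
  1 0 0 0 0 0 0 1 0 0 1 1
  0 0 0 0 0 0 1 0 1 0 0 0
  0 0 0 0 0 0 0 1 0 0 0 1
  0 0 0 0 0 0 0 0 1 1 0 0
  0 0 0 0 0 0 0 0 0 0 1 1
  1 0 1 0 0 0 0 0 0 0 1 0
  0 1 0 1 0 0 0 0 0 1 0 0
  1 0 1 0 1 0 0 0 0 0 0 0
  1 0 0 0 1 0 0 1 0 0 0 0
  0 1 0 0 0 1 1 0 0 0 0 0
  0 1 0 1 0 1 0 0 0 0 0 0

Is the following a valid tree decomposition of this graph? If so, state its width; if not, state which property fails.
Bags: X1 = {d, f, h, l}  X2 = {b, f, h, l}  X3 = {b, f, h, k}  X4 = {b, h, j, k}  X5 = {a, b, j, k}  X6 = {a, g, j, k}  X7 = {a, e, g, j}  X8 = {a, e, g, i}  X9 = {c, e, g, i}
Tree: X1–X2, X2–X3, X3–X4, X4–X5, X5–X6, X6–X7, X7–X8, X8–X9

Yes; width 3.

Every vertex of G appears in some bag (union = {a, b, c, d, e, f, g, h, i, j, k, l}); every edge is covered by a bag; and for each vertex v the set of bags containing v is connected in the bag tree. The decomposition is therefore valid. The largest bag has 4 vertices, so the width is 3.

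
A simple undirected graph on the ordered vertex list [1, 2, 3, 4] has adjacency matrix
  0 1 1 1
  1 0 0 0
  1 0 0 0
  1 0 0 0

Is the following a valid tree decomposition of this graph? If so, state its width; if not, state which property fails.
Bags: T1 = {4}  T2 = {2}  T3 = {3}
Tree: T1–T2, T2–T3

A tree decomposition must satisfy three properties: every vertex lies in some bag; for every edge, both endpoints lie together in some bag; and for every vertex, the bags containing it form a connected subtree. Here vertex 1 appears in no bag, so the decomposition is invalid.

No — vertex 1 appears in no bag.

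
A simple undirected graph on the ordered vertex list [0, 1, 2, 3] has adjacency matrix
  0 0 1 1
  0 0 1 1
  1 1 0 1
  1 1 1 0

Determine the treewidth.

2

A width-2 tree decomposition is:
Bags: B1 = {1, 2, 3}  B2 = {0, 2, 3}
Tree: B1–B2
Each bag holds 3 vertices, so the decomposition has width 2, which upper-bounds the treewidth. Conversely, {0, 2, 3} is a clique of size 3, and the vertices of any clique must share a bag in every tree decomposition; so some bag has ≥ 3 vertices and tw(G) ≥ 2. Therefore the treewidth is 2.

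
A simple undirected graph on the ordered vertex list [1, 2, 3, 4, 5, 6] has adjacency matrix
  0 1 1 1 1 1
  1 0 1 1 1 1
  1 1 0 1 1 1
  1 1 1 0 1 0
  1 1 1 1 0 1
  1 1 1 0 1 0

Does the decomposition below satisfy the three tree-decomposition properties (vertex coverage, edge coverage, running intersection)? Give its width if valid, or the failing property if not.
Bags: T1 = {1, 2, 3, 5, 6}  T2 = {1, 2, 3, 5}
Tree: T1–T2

A tree decomposition must satisfy three properties: every vertex lies in some bag; for every edge, both endpoints lie together in some bag; and for every vertex, the bags containing it form a connected subtree. Here vertex 4 appears in no bag, so the decomposition is invalid.

No — vertex 4 appears in no bag.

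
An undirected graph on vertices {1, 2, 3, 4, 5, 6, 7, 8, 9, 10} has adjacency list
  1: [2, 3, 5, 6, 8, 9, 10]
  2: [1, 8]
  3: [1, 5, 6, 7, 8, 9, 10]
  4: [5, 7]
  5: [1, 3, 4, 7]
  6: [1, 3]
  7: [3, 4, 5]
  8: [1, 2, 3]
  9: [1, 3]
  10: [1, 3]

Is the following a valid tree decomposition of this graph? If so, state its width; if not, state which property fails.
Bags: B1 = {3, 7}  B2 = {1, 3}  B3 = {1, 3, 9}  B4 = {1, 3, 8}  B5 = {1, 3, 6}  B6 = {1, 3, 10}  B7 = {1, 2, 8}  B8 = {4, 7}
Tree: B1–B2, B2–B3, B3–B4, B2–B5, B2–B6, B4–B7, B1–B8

No — vertex 5 appears in no bag.

A tree decomposition must satisfy three properties: every vertex lies in some bag; for every edge, both endpoints lie together in some bag; and for every vertex, the bags containing it form a connected subtree. Here vertex 5 appears in no bag, so the decomposition is invalid.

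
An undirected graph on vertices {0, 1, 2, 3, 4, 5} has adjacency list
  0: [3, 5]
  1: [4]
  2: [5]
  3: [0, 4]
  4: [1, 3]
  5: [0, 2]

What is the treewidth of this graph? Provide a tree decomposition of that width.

The largest bag has 2 vertices, giving width 1; this decomposition certifies tw(G) ≤ 1. G has an edge, so its treewidth is at least 1. Therefore the treewidth is 1.

Treewidth 1.
One such decomposition:
Bags: B1 = {2, 5}  B2 = {0, 5}  B3 = {0, 3}  B4 = {3, 4}  B5 = {1, 4}
Tree: B1–B2, B2–B3, B3–B4, B4–B5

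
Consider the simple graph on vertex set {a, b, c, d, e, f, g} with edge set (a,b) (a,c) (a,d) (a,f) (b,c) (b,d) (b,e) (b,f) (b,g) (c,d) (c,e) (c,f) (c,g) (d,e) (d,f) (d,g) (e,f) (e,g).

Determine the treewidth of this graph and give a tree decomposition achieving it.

Treewidth 4.
Bags: B1 = {b, c, d, e, f}  B2 = {b, c, d, e, g}  B3 = {a, b, c, d, f}
Tree: B1–B2, B1–B3

Each bag holds 5 vertices, so the decomposition has width 4, which upper-bounds the treewidth. On the other hand G contains the 5-clique {b, c, d, e, g}. A clique must lie in a single bag of any decomposition, so no decomposition can have width below 4. Combining the bounds, tw(G) = 4.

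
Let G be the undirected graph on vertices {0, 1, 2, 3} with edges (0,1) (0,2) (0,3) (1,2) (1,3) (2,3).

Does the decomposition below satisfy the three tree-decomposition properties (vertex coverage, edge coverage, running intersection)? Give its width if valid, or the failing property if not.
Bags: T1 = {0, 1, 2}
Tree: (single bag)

A tree decomposition must satisfy three properties: every vertex lies in some bag; for every edge, both endpoints lie together in some bag; and for every vertex, the bags containing it form a connected subtree. Here vertex 3 appears in no bag, so the decomposition is invalid.

No — vertex 3 appears in no bag.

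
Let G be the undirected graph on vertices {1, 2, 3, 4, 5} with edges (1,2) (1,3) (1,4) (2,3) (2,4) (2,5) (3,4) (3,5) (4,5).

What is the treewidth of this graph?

3

A width-3 tree decomposition is:
Bags: B1 = {1, 2, 3, 4}  B2 = {2, 3, 4, 5}
Tree: B1–B2
The largest bag has 4 vertices, giving width 3; this decomposition certifies tw(G) ≤ 3. For the lower bound, the 4 vertices {1, 2, 3, 4} are pairwise adjacent, and any tree decomposition puts a clique entirely inside one bag — forcing width ≥ 3. Hence tw(G) = 3 exactly.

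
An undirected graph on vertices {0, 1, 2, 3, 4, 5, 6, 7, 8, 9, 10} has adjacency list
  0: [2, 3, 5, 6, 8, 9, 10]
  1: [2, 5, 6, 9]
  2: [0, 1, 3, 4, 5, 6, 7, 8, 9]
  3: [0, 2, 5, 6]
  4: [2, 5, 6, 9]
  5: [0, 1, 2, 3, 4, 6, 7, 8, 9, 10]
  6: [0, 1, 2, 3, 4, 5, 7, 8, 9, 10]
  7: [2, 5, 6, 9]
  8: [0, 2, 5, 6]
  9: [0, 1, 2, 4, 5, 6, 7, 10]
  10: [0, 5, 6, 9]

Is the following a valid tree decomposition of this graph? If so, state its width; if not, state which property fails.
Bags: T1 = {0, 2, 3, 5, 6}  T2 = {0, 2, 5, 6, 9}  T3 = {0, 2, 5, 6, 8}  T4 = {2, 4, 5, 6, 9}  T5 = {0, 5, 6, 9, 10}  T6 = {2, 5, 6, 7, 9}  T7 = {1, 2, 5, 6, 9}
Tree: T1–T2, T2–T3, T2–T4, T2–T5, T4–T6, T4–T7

Checking the three conditions: (i) the bags cover all of {0, 1, 2, 3, 4, 5, 6, 7, 8, 9, 10}; (ii) for each edge, some bag contains both endpoints; (iii) the bags containing any fixed vertex form a subtree. All hold, so the decomposition is valid with width 5 − 1 = 4.

Yes; width 4.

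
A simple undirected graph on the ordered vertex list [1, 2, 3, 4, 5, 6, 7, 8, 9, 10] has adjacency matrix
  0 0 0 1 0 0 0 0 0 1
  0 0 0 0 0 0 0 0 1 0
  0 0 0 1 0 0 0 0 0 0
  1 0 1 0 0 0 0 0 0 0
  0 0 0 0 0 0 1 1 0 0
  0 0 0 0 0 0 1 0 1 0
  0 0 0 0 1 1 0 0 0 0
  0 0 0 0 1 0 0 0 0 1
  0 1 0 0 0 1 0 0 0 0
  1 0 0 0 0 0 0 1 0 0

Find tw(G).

1

A width-1 tree decomposition is:
Bags: B1 = {3, 4}  B2 = {1, 4}  B3 = {1, 10}  B4 = {8, 10}  B5 = {5, 8}  B6 = {5, 7}  B7 = {6, 7}  B8 = {6, 9}  B9 = {2, 9}
Tree: B1–B2, B2–B3, B3–B4, B4–B5, B5–B6, B6–B7, B7–B8, B8–B9
Every bag has size at most 2, so the width is 2 − 1 = 1 and tw(G) ≤ 1. G has an edge, so its treewidth is at least 1. The upper and lower bounds meet at 1, so that is the treewidth.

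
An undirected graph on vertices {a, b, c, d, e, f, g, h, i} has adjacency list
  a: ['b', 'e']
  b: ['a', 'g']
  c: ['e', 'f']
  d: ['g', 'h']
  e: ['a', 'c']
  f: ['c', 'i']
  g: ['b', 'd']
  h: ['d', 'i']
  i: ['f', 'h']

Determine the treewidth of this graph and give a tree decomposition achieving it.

Treewidth 2.
Bags: B1 = {f, h, i}  B2 = {d, f, h}  B3 = {d, f, g}  B4 = {b, f, g}  B5 = {a, b, f}  B6 = {a, e, f}  B7 = {c, e, f}
Tree: B1–B2, B2–B3, B3–B4, B4–B5, B5–B6, B6–B7

The largest bag has 3 vertices, giving width 2; this decomposition certifies tw(G) ≤ 2. The edges f–i–h–d–g–b–a–e–c–f form a cycle, so G is not a tree and its treewidth is at least 2. Hence tw(G) = 2 exactly.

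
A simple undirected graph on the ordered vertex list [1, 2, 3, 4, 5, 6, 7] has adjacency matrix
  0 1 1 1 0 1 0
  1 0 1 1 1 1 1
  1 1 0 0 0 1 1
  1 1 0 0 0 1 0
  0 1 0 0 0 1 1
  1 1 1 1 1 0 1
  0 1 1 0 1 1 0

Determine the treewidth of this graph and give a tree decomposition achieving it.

Treewidth 3.
One optimal decomposition is:
Bags: B1 = {1, 2, 3, 6}  B2 = {2, 3, 6, 7}  B3 = {1, 2, 4, 6}  B4 = {2, 5, 6, 7}
Tree: B1–B2, B1–B3, B2–B4

Every bag has size at most 4, so the width is 4 − 1 = 3 and tw(G) ≤ 3. For the lower bound, the 4 vertices {1, 2, 3, 6} are pairwise adjacent, and any tree decomposition puts a clique entirely inside one bag — forcing width ≥ 3. Combining the bounds, tw(G) = 3.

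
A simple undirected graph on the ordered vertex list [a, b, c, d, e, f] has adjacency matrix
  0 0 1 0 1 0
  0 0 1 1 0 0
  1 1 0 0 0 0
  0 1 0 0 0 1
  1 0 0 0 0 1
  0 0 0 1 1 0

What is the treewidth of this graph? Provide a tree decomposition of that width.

The largest bag has 3 vertices, giving width 2; this decomposition certifies tw(G) ≤ 2. For the lower bound, G contains the cycle d–b–c–a–e–f–d, so G is not a forest; only forests have treewidth ≤ 1, hence tw(G) ≥ 2. Therefore the treewidth is 2.

Treewidth 2.
One optimal decomposition is:
Bags: B1 = {b, c, d}  B2 = {a, c, d}  B3 = {a, d, e}  B4 = {d, e, f}
Tree: B1–B2, B2–B3, B3–B4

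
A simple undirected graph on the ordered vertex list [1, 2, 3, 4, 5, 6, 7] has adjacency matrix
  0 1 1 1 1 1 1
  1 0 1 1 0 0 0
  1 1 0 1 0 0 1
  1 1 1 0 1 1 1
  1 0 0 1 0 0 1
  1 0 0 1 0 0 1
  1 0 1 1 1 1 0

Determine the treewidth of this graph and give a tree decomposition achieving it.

Treewidth 3.
One optimal decomposition is:
Bags: B1 = {1, 3, 4, 7}  B2 = {1, 4, 6, 7}  B3 = {1, 4, 5, 7}  B4 = {1, 2, 3, 4}
Tree: B1–B2, B2–B3, B1–B4

Every bag has size at most 4, so the width is 4 − 1 = 3 and tw(G) ≤ 3. On the other hand G contains the 4-clique {1, 2, 3, 4}. A clique must lie in a single bag of any decomposition, so no decomposition can have width below 3. The upper and lower bounds meet at 3, so that is the treewidth.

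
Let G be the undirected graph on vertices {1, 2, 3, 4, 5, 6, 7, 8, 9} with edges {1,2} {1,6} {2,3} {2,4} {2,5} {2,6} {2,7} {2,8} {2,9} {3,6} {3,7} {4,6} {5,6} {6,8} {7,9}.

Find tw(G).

2

A width-2 tree decomposition is:
Bags: B1 = {2, 3, 6}  B2 = {2, 6, 8}  B3 = {2, 4, 6}  B4 = {2, 3, 7}  B5 = {2, 5, 6}  B6 = {2, 7, 9}  B7 = {1, 2, 6}
Tree: B1–B2, B2–B3, B1–B4, B2–B5, B4–B6, B1–B7
The largest bag has 3 vertices, giving width 2; this decomposition certifies tw(G) ≤ 2. On the other hand G contains the 3-clique {2, 7, 9}. A clique must lie in a single bag of any decomposition, so no decomposition can have width below 2. Combining the bounds, tw(G) = 2.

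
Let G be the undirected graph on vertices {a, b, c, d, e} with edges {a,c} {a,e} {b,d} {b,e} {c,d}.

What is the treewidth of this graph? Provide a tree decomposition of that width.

Treewidth 2.
Bags: B1 = {b, d, e}  B2 = {c, d, e}  B3 = {a, c, e}
Tree: B1–B2, B2–B3

Each bag holds 3 vertices, so the decomposition has width 2, which upper-bounds the treewidth. For the lower bound, G contains the cycle e–b–d–c–a–e, so G is not a forest; only forests have treewidth ≤ 1, hence tw(G) ≥ 2. Combining the bounds, tw(G) = 2.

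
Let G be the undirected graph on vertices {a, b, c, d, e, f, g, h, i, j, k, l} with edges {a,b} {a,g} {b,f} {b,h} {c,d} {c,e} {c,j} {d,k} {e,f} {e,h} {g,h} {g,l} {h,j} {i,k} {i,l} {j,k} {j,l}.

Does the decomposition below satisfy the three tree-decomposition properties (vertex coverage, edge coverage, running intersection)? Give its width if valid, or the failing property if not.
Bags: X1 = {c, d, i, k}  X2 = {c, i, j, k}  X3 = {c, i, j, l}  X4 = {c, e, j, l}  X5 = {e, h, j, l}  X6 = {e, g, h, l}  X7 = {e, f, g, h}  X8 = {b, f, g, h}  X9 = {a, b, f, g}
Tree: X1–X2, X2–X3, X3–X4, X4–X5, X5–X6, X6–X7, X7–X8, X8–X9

Yes; width 3.

Vertex coverage: the bags together contain {a, b, c, d, e, f, g, h, i, j, k, l}, the full vertex set. Edge coverage: each edge of G has both endpoints in at least one bag. Running intersection: for every vertex, the bags containing it form a connected subtree. All three properties hold, so this is a valid tree decomposition of width max|bag| − 1 = 3, and hence tw(G) ≤ 3.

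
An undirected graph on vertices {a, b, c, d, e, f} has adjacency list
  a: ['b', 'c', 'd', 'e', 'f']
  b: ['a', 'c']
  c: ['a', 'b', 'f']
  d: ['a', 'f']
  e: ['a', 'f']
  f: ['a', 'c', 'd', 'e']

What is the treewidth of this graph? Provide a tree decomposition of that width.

Every bag has size at most 3, so the width is 3 − 1 = 2 and tw(G) ≤ 2. On the other hand G contains the 3-clique {a, d, f}. A clique must lie in a single bag of any decomposition, so no decomposition can have width below 2. Hence tw(G) = 2 exactly.

Treewidth 2.
Bags: B1 = {a, d, f}  B2 = {a, c, f}  B3 = {a, e, f}  B4 = {a, b, c}
Tree: B1–B2, B1–B3, B2–B4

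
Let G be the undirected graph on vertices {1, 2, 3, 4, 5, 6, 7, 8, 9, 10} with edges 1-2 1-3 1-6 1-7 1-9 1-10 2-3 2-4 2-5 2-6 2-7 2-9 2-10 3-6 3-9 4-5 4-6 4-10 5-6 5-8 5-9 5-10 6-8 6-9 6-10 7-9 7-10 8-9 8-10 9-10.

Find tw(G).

A width-4 tree decomposition is:
Bags: B1 = {2, 5, 6, 9, 10}  B2 = {2, 4, 5, 6, 10}  B3 = {5, 6, 8, 9, 10}  B4 = {1, 2, 6, 9, 10}  B5 = {1, 2, 3, 6, 9}  B6 = {1, 2, 7, 9, 10}
Tree: B1–B2, B1–B3, B1–B4, B4–B5, B4–B6
Every bag has size at most 5, so the width is 5 − 1 = 4 and tw(G) ≤ 4. On the other hand G contains the 5-clique {5, 6, 8, 9, 10}. A clique must lie in a single bag of any decomposition, so no decomposition can have width below 4. Therefore the treewidth is 4.

4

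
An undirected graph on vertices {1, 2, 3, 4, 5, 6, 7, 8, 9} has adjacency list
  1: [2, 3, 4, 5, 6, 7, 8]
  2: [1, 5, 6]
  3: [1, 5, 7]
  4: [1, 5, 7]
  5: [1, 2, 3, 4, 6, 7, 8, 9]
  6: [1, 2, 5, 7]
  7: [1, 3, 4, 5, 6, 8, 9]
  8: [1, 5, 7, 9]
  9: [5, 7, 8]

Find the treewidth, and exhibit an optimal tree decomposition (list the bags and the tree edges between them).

Treewidth 3.
One such decomposition:
Bags: B1 = {1, 5, 7, 8}  B2 = {1, 5, 6, 7}  B3 = {5, 7, 8, 9}  B4 = {1, 2, 5, 6}  B5 = {1, 3, 5, 7}  B6 = {1, 4, 5, 7}
Tree: B1–B2, B1–B3, B2–B4, B1–B5, B2–B6

The largest bag has 4 vertices, giving width 3; this decomposition certifies tw(G) ≤ 3. Conversely, {1, 2, 5, 6} is a clique of size 4, and the vertices of any clique must share a bag in every tree decomposition; so some bag has ≥ 4 vertices and tw(G) ≥ 3. Combining the bounds, tw(G) = 3.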